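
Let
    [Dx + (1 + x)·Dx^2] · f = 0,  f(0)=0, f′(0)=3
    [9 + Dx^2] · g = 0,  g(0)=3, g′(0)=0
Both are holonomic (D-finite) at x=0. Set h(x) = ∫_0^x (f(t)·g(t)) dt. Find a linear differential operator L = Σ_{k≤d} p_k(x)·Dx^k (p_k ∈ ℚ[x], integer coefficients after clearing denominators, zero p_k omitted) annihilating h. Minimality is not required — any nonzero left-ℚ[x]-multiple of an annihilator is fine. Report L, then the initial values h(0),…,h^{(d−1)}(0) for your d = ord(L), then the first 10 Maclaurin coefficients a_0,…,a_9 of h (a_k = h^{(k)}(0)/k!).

f: a_k = 0, 3, -3/2, 1, -3/4, 3/5, -1/2, 3/7, -3/8, 1/3, …
g: a_k = 3, 0, -27/2, 0, 81/8, 0, -243/80, 0, 2187/4480, 0, …
Sym-product of L_f,L_g gives L₀ (≤ ord 4).
∫: right-multiply L₀ by Dx.
L = (2493 + 10854·x + 17091·x^2 + 11664·x^3 + 2916·x^4)·Dx + (612 + 1908·x + 1944·x^2 + 648·x^3)·Dx^2 + (592 + 2484·x + 3834·x^2 + 2592·x^3 + 648·x^4)·Dx^3 + (68 + 212·x + 216·x^2 + 72·x^3)·Dx^4 + (35 + 142·x + 215·x^2 + 144·x^3 + 36·x^4)·Dx^5  (order 5).
h: a_k = 0, 0, 9/2, -3/2, -75/8, 18/5, 249/80, -15/16, -3249/4480, 23/80, …
ICs: h(0) = 0, h′(0) = 0, h′′(0) = 9, h′′′(0) = -9, h′′′′(0) = -225.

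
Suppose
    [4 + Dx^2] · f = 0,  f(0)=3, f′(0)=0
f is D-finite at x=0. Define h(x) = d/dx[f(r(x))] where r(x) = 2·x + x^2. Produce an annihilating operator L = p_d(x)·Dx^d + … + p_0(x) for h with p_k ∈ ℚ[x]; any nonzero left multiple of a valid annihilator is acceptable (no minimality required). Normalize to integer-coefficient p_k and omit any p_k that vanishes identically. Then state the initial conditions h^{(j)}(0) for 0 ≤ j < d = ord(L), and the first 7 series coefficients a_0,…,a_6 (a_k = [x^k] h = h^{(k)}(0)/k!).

L = (19 + 64·x + 96·x^2 + 64·x^3 + 16·x^4) + (-3 - 3·x)·Dx + (1 + 2·x + x^2)·Dx^2  (order 2).
h: a_k = 0, -48, -72, 104, 320, 928/5, -1232/5, …
ICs: h(0) = 0, h′(0) = -48.

f: a_k = 3, 0, -6, 0, 2, 0, -4/15, …
f∘r: x↦r, Dx↦Dx/r' in L_f ⇒ L₀.
Derive L from L₀ (diff closure).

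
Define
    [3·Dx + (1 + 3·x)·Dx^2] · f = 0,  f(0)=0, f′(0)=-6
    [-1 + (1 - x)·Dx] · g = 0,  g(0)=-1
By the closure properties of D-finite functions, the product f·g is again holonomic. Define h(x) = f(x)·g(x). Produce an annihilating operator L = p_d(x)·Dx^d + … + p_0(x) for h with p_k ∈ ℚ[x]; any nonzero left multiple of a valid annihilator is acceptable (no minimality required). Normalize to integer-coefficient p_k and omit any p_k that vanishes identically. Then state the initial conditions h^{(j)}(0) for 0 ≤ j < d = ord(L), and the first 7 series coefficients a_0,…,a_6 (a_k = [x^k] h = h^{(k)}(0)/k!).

L = 3 + (-1 + 9·x)·Dx + (-1 - 2·x + 3·x^2)·Dx^2  (order 2).
h: a_k = 0, 6, -3, 15, -51/2, 717/10, -1713/10, …
ICs: h(0) = 0, h′(0) = 6.

f: a_k = 0, -6, 9, -18, 81/2, -486/5, 243, …
g: a_k = -1, -1, -1, -1, -1, -1, -1, …
Sym-product of L_f,L_g gives L₀ (≤ ord 2).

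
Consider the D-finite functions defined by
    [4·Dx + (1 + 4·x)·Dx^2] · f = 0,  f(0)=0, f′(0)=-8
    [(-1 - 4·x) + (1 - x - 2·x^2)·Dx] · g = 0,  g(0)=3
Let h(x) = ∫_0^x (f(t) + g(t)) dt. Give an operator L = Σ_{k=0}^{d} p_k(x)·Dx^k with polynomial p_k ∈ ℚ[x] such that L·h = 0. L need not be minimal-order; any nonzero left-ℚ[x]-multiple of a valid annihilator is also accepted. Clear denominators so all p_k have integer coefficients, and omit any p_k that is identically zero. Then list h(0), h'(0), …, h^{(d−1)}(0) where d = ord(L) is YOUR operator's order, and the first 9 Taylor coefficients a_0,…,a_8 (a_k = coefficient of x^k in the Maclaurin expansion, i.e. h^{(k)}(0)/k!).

L = (-156 - 624·x - 1440·x^2 - 768·x^3 - 768·x^4)·Dx^2 + (1 - 160·x - 1064·x^2 - 1952·x^3 - 1600·x^4 - 1280·x^5)·Dx^3 + (5 + 39·x + 66·x^2 - 80·x^3 - 240·x^4 - 384·x^5 - 256·x^6)·Dx^4  (order 4).
h: a_k = 0, 3, -5/2, 25/3, -83/12, 161/5, -1733/30, 4483/21, -30983/56, …
ICs: h(0) = 0, h′(0) = 3, h′′(0) = -5, h′′′(0) = 50.

f: a_k = 0, -8, 16, -128/3, 128, -2048/5, 4096/3, -32768/7, 16384, …
g: a_k = 3, 3, 9, 15, 33, 63, 129, 255, 513, …
f+g: L₀ = lclm(L_f,L_g), ord ≤ 2+1.
∫: right-multiply L₀ by Dx.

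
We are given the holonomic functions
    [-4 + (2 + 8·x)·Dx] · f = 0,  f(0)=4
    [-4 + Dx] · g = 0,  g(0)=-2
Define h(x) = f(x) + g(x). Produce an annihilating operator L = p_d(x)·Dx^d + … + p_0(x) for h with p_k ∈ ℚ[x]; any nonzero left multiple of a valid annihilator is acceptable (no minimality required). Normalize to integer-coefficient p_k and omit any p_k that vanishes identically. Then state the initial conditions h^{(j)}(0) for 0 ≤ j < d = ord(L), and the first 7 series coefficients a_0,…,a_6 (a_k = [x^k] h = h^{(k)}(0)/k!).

L = (24 + 64·x) + (-10 - 64·x - 128·x^2)·Dx + (1 + 12·x + 32·x^2)·Dx^2  (order 2).
h: a_k = 2, 0, -24, -16/3, -184/3, 1424/15, -15632/45, …
ICs: h(0) = 2, h′(0) = 0.

f: a_k = 4, 8, -8, 16, -40, 112, -336, …
g: a_k = -2, -8, -16, -64/3, -64/3, -256/15, -512/45, …
Weyl lclm of L_f,L_g ⇒ L₀ (ord ≤ 2).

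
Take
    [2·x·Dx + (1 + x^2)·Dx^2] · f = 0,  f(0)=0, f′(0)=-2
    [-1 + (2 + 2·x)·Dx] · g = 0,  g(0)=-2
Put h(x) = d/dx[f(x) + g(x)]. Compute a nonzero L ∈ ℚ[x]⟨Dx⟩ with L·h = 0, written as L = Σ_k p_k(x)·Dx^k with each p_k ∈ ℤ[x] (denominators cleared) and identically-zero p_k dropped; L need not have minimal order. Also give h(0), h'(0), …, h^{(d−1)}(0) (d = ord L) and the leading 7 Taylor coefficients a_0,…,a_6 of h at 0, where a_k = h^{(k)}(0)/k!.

L = (-4 - 10·x + 12·x^2 + 6·x^3) + (-11 - 16·x + 10·x^2 + 48·x^3 + 21·x^4)·Dx + (-2 + 6·x + 12·x^2 + 12·x^3 + 14·x^4 + 6·x^5)·Dx^2  (order 2).
h: a_k = -3, 1/2, 13/8, 5/16, -291/128, 63/256, 1817/1024, …
ICs: h(0) = -3, h′(0) = 1/2.

f: a_k = 0, -2, 0, 2/3, 0, -2/5, 0, …
g: a_k = -2, -1, 1/4, -1/8, 5/64, -7/128, 21/512, …
Weyl lclm of L_f,L_g ⇒ L₀ (ord ≤ 3).
Derive L from L₀ (diff closure).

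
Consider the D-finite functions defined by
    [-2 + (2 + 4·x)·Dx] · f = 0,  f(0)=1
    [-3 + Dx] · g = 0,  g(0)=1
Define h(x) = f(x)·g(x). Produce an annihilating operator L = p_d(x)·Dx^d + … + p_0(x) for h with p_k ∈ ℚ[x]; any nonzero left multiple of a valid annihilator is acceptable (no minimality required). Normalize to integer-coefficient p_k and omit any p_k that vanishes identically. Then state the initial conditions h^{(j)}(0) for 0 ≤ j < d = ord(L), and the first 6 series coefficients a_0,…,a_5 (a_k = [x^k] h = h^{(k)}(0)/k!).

f: a_k = 1, 1, -1/2, 1/2, -5/8, 7/8, …
g: a_k = 1, 3, 9/2, 9/2, 27/8, 81/40, …
Product ⇒ symmetric product L₀, ord ≤ 1.
L = (-4 - 6·x) + (1 + 2·x)·Dx  (order 1).
h: a_k = 1, 4, 7, 8, 13/2, 22/5, …
ICs: h(0) = 1.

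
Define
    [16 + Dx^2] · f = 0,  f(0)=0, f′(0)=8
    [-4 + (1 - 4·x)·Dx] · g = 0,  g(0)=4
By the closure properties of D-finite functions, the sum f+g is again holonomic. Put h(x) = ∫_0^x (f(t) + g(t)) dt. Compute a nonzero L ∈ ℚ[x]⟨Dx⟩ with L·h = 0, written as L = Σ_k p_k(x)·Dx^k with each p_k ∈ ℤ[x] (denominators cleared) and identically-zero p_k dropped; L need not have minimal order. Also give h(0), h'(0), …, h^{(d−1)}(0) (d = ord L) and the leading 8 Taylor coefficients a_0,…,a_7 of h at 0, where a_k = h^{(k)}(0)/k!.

L = (-448 + 512·x - 1024·x^2)·Dx + (48 - 320·x + 768·x^2 - 1024·x^3)·Dx^2 + (-28 + 32·x - 64·x^2)·Dx^3 + (3 - 20·x + 48·x^2 - 64·x^3)·Dx^4  (order 4).
h: a_k = 0, 4, 12, 64/3, 176/3, 1024/5, 30848/45, 16384/7, …
ICs: h(0) = 0, h′(0) = 4, h′′(0) = 24, h′′′(0) = 128.

f: a_k = 0, 8, 0, -64/3, 0, 256/15, 0, -2048/315, …
g: a_k = 4, 16, 64, 256, 1024, 4096, 16384, 65536, …
f+g: L₀ = lclm(L_f,L_g), ord ≤ 2+1.
Integrate: L := L₀·Dx.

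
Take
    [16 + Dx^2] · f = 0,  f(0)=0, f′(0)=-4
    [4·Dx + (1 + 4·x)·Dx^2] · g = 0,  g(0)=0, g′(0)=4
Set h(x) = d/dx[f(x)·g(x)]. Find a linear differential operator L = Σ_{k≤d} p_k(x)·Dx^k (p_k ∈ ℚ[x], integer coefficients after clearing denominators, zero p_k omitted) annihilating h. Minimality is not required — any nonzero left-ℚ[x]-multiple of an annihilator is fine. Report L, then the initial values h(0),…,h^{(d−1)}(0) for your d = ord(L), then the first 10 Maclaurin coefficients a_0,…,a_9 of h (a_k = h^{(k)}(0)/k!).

f: a_k = 0, -4, 0, 32/3, 0, -128/15, 0, 1024/315, 0, -2048/2835, …
g: a_k = 0, 4, -8, 64/3, -64, 1024/5, -2048/3, 16384/7, -8192, 262144/9, …
Product ⇒ symmetric product L₀, ord ≤ 4.
h=h₀': d/dx-closure on L₀ ⇒ L.
L = (-6400 - 45056·x - 172032·x^2 + 196608·x^3 + 2818048·x^4 + 6291456·x^5 + 4194304·x^6) + (-1536 - 8192·x + 20480·x^2 + 245760·x^3 + 655360·x^4 + 524288·x^5)·Dx + (-448 - 2816·x - 3584·x^2 + 73728·x^3 + 401408·x^4 + 786432·x^5 + 524288·x^6)·Dx^2 + (-96 - 512·x + 1280·x^2 + 15360·x^3 + 40960·x^4 + 32768·x^5)·Dx^3 + (-3 + 448·x^2 + 3840·x^3 + 14080·x^4 + 24576·x^5 + 16384·x^6)·Dx^4  (order 4).
h: a_k = 0, -32, 96, -512/3, 2560/3, -11264/3, 222208/15, -3702784/63, 1638400/7, -2642886656/2835, …
ICs: h(0) = 0, h′(0) = -32, h′′(0) = 192, h′′′(0) = -1024.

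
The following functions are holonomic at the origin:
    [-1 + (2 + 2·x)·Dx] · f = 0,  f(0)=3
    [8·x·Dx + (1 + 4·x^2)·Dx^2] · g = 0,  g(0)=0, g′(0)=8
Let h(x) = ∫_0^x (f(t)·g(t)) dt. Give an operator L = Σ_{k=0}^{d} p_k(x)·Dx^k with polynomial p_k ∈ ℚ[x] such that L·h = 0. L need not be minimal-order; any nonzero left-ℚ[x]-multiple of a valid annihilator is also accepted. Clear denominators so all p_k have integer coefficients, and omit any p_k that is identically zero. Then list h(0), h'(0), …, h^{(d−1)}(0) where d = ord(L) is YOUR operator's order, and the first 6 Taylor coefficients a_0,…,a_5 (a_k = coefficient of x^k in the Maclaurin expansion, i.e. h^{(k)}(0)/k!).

L = (3 - 16·x - 4·x^2)·Dx + (-4 + 28·x + 48·x^2 + 16·x^3)·Dx^2 + (4 + 8·x + 20·x^2 + 32·x^3 + 16·x^4)·Dx^3  (order 3).
h: a_k = 0, 0, 12, 4, -35/4, -29/10, …
ICs: h(0) = 0, h′(0) = 0, h′′(0) = 24.

f: a_k = 3, 3/2, -3/8, 3/16, -15/128, 21/256, …
g: a_k = 0, 8, 0, -32/3, 0, 128/5, …
Sym-product of L_f,L_g gives L₀ (≤ ord 2).
Integrate: L := L₀·Dx.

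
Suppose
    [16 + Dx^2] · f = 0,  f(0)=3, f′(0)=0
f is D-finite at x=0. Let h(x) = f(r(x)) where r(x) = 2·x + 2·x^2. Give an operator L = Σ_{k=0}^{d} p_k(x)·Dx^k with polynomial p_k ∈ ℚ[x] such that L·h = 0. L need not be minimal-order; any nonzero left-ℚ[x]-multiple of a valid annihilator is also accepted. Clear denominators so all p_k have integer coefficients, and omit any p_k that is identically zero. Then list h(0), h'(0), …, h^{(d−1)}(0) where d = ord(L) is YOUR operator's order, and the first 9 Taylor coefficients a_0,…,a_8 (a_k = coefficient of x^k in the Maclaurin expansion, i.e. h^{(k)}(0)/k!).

f: a_k = 3, 0, -24, 0, 32, 0, -256/15, 0, 512/105, …
f∘r: x↦r, Dx↦Dx/r' in L_f ⇒ L₀.
L = (64 + 384·x + 768·x^2 + 512·x^3) - 2·Dx + (1 + 2·x)·Dx^2  (order 2).
h: a_k = 3, 0, -96, -192, 416, 2048, 29696/15, -22528/5, -1535488/105, …
ICs: h(0) = 3, h′(0) = 0.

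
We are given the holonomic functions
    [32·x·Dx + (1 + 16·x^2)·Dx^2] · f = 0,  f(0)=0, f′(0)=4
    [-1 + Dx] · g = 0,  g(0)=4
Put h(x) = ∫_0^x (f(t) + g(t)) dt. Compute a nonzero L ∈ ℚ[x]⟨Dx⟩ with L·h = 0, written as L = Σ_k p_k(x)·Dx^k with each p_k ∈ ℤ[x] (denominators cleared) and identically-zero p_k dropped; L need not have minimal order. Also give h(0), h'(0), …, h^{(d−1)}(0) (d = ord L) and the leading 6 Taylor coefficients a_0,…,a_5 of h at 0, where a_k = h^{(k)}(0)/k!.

L = (32 - 32·x - 1536·x^2 - 512·x^3)·Dx^2 + (-33 + 1504·x^2 - 256·x^4)·Dx^3 + (1 + 32·x + 32·x^2 + 512·x^3 + 256·x^4)·Dx^4  (order 4).
h: a_k = 0, 4, 4, 2/3, -31/6, 1/30, …
ICs: h(0) = 0, h′(0) = 4, h′′(0) = 8, h′′′(0) = 4.

f: a_k = 0, 4, 0, -64/3, 0, 1024/5, …
g: a_k = 4, 4, 2, 2/3, 1/6, 1/30, …
h₀=f+g: left-lcm gives L₀, ord ≤ 3.
Integrate: L := L₀·Dx.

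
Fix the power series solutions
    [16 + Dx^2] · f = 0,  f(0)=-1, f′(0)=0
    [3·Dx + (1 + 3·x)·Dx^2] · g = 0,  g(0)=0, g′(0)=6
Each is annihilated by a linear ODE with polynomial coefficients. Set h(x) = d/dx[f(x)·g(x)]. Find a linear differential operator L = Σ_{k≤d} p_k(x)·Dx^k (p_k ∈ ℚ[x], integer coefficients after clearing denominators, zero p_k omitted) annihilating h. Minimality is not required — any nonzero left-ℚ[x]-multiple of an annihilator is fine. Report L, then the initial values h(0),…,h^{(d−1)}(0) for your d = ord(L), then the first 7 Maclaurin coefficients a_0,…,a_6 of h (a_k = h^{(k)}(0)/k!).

f: a_k = -1, 0, 8, 0, -32/3, 0, 256/45, …
g: a_k = 0, 6, -9, 18, -81/2, 486/5, -243, …
L₀ := L_f ⊗_s L_g (sym. prod.), ord ≤ 4.
Differentiate: ansatz ord ≤ ord L₀ ⇒ L.
L = (-252256 - 1400832·x + 774144·x^2 + 36937728·x^3 + 133871616·x^4 + 191102976·x^5 + 95551488·x^6) + (-43296 + 45216·x + 2557440·x^2 + 11404800·x^3 + 19906560·x^4 + 11943936·x^5)·Dx + (-14630 - 16992·x + 831600·x^2 + 6110208·x^3 + 17853696·x^4 + 23887872·x^5 + 11943936·x^6)·Dx^2 + (-2706 + 2826·x + 159840·x^2 + 712800·x^3 + 1244160·x^4 + 746496·x^5)·Dx^3 + (71 + 4410·x + 48951·x^2 + 237600·x^3 + 592920·x^4 + 746496·x^5 + 373248·x^6)·Dx^4  (order 4).
h: a_k = -6, 18, 90, -126, -86, 90, -538/15, …
ICs: h(0) = -6, h′(0) = 18, h′′(0) = 180, h′′′(0) = -756.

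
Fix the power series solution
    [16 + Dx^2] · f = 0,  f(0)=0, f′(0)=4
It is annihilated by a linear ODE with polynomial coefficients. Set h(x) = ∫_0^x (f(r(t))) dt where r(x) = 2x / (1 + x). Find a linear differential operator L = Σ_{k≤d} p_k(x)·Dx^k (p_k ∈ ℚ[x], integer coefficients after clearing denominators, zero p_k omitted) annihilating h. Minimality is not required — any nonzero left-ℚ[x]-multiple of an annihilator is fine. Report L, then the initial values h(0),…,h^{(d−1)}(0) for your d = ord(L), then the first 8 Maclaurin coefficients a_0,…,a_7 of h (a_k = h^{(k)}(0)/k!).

f: a_k = 0, 4, 0, -32/3, 0, 128/15, 0, -1024/315, …
f∘r: x↦r, Dx↦Dx/r' in L_f ⇒ L₀.
h=∫h₀ ⇒ L = L₀·Dx.
L = 64·Dx + (2 + 6·x + 6·x^2 + 2·x^3)·Dx^2 + (1 + 4·x + 6·x^2 + 4·x^3 + x^4)·Dx^3  (order 3).
h: a_k = 0, 0, 4, -8/3, -58/3, 248/5, -1732/45, -520/7, …
ICs: h(0) = 0, h′(0) = 0, h′′(0) = 8.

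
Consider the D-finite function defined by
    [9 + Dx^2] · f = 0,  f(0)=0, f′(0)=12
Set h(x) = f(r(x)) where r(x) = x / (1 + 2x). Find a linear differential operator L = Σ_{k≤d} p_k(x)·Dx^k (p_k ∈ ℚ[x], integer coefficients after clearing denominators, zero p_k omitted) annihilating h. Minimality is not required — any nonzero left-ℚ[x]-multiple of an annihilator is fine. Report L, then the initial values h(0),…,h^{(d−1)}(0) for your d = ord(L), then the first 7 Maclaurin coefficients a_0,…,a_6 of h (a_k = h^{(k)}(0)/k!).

f: a_k = 0, 12, 0, -18, 0, 81/10, 0, …
h₀=f(r): pull back L_f along r ⇒ L₀.
L = 9 + (4 + 24·x + 48·x^2 + 32·x^3)·Dx + (1 + 8·x + 24·x^2 + 32·x^3 + 16·x^4)·Dx^2  (order 2).
h: a_k = 0, 12, -24, 30, 12, -2319/10, 975, …
ICs: h(0) = 0, h′(0) = 12.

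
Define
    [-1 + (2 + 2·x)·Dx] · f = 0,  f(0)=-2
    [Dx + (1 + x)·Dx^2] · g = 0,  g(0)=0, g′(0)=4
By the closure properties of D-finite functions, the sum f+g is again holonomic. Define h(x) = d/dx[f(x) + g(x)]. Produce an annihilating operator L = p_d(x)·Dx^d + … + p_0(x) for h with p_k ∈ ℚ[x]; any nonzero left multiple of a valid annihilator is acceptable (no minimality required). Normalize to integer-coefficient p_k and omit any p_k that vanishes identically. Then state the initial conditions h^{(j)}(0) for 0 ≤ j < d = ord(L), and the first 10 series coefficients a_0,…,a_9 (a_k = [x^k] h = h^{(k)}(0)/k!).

L = 1 + (5 + 5·x)·Dx + (2 + 4·x + 2·x^2)·Dx^2  (order 2).
h: a_k = 3, -7/2, 29/8, -59/16, 477/128, -961/256, 3865/1024, -7763/2048, 124637/32768, -249989/65536, …
ICs: h(0) = 3, h′(0) = -7/2.

f: a_k = -2, -1, 1/4, -1/8, 5/64, -7/128, 21/512, -33/1024, 429/16384, -715/32768, …
g: a_k = 0, 4, -2, 4/3, -1, 4/5, -2/3, 4/7, -1/2, 4/9, …
h₀=f+g: left-lcm gives L₀, ord ≤ 3.
h₀' ⇒ L via d/dx closure of L₀.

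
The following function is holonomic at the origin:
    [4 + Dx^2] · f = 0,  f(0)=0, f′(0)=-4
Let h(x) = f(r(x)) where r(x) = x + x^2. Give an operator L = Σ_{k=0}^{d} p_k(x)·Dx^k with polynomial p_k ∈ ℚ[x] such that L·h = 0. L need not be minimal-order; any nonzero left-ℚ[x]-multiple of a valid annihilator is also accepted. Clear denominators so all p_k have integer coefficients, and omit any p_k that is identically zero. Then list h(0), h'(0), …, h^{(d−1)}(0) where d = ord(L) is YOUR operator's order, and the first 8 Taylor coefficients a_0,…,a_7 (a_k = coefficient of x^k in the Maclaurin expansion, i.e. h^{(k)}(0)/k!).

L = (4 + 24·x + 48·x^2 + 32·x^3) - 2·Dx + (1 + 2·x)·Dx^2  (order 2).
h: a_k = 0, -4, -4, 8/3, 8, 112/15, 0, -1664/315, …
ICs: h(0) = 0, h′(0) = -4.

f: a_k = 0, -4, 0, 8/3, 0, -8/15, 0, 16/315, …
Change of var in L_f (x↦r) gives L₀.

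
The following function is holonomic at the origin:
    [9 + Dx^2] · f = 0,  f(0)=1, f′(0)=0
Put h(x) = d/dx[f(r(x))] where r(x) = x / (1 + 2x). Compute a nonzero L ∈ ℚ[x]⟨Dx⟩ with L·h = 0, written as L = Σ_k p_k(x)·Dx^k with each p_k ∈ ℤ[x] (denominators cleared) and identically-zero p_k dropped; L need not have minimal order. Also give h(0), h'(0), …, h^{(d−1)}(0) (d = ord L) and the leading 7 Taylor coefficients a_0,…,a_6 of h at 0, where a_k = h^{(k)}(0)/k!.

f: a_k = 1, 0, -9/2, 0, 27/8, 0, -81/80, …
L₀ from L_f via x↦r, Dx↦r'^{-1}Dx.
h₀' ⇒ L via d/dx closure of L₀.
L = (33 + 96·x + 96·x^2) + (12 + 72·x + 144·x^2 + 96·x^3)·Dx + (1 + 8·x + 24·x^2 + 32·x^3 + 16·x^4)·Dx^2  (order 2).
h: a_k = 0, -9, 54, -405/2, 585, -54243/40, 47061/20, …
ICs: h(0) = 0, h′(0) = -9.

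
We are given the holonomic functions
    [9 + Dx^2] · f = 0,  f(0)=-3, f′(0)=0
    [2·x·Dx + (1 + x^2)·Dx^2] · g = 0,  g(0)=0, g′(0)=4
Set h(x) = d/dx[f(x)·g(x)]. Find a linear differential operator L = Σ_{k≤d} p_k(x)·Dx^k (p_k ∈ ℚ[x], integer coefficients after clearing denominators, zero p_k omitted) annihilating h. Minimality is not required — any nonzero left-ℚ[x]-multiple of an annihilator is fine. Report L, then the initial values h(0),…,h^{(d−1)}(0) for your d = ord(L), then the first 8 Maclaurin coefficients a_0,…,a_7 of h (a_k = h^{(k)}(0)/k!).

L = (20358 + 86886·x^2 + 157437·x^4 + 155520·x^6 + 96228·x^8 + 36450·x^10 + 6561·x^12) + (6372·x + 25596·x^3 + 39960·x^5 + 32400·x^7 + 14580·x^9 + 2916·x^11)·Dx + (3432 + 15828·x^2 + 31110·x^4 + 33588·x^6 + 22032·x^8 + 8424·x^10 + 1458·x^12)·Dx^2 + (708·x + 2844·x^3 + 4440·x^5 + 3600·x^7 + 1620·x^9 + 324·x^11)·Dx^3 + (130 + 686·x^2 + 1513·x^4 + 1812·x^6 + 1260·x^8 + 486·x^10 + 81·x^12)·Dx^4  (order 4).
h: a_k = -12, 0, 174, 0, -609/2, 0, 5343/20, 0, …
ICs: h(0) = -12, h′(0) = 0, h′′(0) = 348, h′′′(0) = 0.

f: a_k = -3, 0, 27/2, 0, -81/8, 0, 243/80, 0, …
g: a_k = 0, 4, 0, -4/3, 0, 4/5, 0, -4/7, …
L₀ := L_f ⊗_s L_g (sym. prod.), ord ≤ 4.
h₀' ⇒ L via d/dx closure of L₀.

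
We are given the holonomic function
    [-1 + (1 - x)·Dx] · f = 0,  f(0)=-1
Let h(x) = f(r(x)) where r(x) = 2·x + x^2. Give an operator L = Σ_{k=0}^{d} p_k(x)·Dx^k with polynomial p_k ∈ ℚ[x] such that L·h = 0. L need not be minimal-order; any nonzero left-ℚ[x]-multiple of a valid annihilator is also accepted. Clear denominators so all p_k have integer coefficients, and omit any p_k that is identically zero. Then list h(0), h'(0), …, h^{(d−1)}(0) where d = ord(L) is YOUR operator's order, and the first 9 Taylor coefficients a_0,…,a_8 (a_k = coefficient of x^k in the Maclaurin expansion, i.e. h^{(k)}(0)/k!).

f: a_k = -1, -1, -1, -1, -1, -1, -1, -1, -1, …
Substitute x→r, Dx→(1/r')Dx; clear ⇒ L₀.
L = (2 + 2·x) + (-1 + 2·x + x^2)·Dx  (order 1).
h: a_k = -1, -2, -5, -12, -29, -70, -169, -408, -985, …
ICs: h(0) = -1.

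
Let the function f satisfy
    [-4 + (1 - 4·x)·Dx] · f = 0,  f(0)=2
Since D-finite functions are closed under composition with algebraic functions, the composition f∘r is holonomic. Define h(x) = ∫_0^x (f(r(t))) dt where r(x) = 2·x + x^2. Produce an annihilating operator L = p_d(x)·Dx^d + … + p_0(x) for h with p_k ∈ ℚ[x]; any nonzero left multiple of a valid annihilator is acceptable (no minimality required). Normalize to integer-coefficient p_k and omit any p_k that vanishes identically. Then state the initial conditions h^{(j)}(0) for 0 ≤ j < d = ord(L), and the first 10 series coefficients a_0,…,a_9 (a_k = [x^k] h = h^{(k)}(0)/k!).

L = (8 + 8·x)·Dx + (-1 + 8·x + 4·x^2)·Dx^2  (order 2).
h: a_k = 0, 2, 8, 136/3, 288, 1952, 41344/3, 700544/7, 741888, 50283008/9, …
ICs: h(0) = 0, h′(0) = 2.

f: a_k = 2, 8, 32, 128, 512, 2048, 8192, 32768, 131072, 524288, …
Change of var in L_f (x↦r) gives L₀.
Integrate: L := L₀·Dx.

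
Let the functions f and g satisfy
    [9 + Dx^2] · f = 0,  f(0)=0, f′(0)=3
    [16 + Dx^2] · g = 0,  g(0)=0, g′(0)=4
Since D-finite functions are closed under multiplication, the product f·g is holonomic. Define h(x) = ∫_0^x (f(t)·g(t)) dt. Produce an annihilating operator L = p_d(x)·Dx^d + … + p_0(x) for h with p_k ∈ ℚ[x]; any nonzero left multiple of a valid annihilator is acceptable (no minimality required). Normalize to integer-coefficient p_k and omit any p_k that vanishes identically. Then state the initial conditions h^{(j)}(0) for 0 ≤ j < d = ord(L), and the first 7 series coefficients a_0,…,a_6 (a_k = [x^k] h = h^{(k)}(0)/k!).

L = 49·Dx + 50·Dx^3 + Dx^5  (order 5).
h: a_k = 0, 0, 0, 4, 0, -10, 0, …
ICs: h(0) = 0, h′(0) = 0, h′′(0) = 0, h′′′(0) = 24, h′′′′(0) = 0.

f: a_k = 0, 3, 0, -9/2, 0, 81/40, 0, …
g: a_k = 0, 4, 0, -32/3, 0, 128/15, 0, …
h₀=f·g: eliminate ⇒ L₀, order ≤ 2·2.
Integrate: L := L₀·Dx.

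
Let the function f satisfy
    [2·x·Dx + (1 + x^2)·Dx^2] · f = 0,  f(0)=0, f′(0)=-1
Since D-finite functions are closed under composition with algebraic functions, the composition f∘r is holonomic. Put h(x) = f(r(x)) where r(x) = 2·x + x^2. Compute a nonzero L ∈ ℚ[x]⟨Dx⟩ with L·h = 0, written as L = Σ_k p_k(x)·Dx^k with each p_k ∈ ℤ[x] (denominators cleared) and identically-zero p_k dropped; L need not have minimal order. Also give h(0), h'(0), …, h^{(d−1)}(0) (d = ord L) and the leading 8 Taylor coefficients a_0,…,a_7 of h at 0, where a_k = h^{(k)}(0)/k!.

f: a_k = 0, -1, 0, 1/3, 0, -1/5, 0, 1/7, …
L₀ from L_f via x↦r, Dx↦r'^{-1}Dx.
L = (-1 + 8·x + 16·x^2 + 12·x^3 + 3·x^4)·Dx + (1 + x + 4·x^2 + 8·x^3 + 5·x^4 + x^5)·Dx^2  (order 2).
h: a_k = 0, -2, -1, 8/3, 4, -22/5, -47/3, 16/7, …
ICs: h(0) = 0, h′(0) = -2.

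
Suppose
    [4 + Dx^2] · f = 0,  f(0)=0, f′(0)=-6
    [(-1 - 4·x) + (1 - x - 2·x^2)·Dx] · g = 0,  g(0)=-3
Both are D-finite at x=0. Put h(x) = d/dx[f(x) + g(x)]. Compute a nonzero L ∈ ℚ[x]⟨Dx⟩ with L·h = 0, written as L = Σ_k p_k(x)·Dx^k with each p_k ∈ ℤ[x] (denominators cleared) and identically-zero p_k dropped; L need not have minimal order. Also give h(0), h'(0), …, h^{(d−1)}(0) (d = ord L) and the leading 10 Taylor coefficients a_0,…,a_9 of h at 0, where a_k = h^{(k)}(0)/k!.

L = (576 + 2400·x + 5616·x^2 + 3360·x^3 + 3840·x^4 + 1152·x^5 + 768·x^6) + (-68 - 236·x + 240·x^2 + 488·x^3 + 560·x^4 + 672·x^5 + 448·x^6 + 256·x^7)·Dx + (144 + 600·x + 1404·x^2 + 840·x^3 + 960·x^4 + 288·x^5 + 192·x^6)·Dx^2 + (-17 - 59·x + 60·x^2 + 122·x^3 + 140·x^4 + 168·x^5 + 112·x^6 + 64·x^7)·Dx^3  (order 3).
h: a_k = -9, -18, -33, -132, -319, -774, -26767/15, -4104, -966739/105, -20490, …
ICs: h(0) = -9, h′(0) = -18, h′′(0) = -66.

f: a_k = 0, -6, 0, 4, 0, -4/5, 0, 8/105, 0, -4/945, …
g: a_k = -3, -3, -9, -15, -33, -63, -129, -255, -513, -1023, …
Weyl lclm of L_f,L_g ⇒ L₀ (ord ≤ 3).
h=h₀': d/dx-closure on L₀ ⇒ L.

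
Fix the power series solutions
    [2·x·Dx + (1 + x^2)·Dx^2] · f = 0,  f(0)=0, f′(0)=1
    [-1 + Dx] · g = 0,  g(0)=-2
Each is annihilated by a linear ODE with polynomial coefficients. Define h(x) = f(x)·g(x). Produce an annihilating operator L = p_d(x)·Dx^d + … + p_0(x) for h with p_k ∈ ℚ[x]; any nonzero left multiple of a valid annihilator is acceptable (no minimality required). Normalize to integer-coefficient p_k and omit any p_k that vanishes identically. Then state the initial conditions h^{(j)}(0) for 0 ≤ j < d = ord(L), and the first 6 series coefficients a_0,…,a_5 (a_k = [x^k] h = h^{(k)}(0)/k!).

f: a_k = 0, 1, 0, -1/3, 0, 1/5, …
g: a_k = -2, -2, -1, -1/3, -1/12, -1/60, …
L₀ := L_f ⊗_s L_g (sym. prod.), ord ≤ 2.
L = (1 - 2·x + x^2) + (-2 + 2·x - 2·x^2)·Dx + (1 + x^2)·Dx^2  (order 2).
h: a_k = 0, -2, -2, -1/3, 1/3, -3/20, …
ICs: h(0) = 0, h′(0) = -2.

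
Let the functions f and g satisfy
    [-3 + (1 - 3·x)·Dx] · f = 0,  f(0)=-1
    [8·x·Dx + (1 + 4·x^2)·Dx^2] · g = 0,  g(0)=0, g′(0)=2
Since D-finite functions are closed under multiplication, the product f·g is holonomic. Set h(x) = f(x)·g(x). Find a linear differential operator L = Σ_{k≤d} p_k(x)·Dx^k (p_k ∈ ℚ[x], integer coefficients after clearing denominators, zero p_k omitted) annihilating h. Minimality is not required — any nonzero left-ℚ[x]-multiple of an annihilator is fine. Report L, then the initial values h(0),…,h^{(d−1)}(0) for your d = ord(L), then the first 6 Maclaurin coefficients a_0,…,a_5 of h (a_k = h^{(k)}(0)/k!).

L = 24·x + (6 - 8·x + 48·x^2)·Dx + (-1 + 3·x - 4·x^2 + 12·x^3)·Dx^2  (order 2).
h: a_k = 0, -2, -6, -46/3, -46, -722/5, …
ICs: h(0) = 0, h′(0) = -2.

f: a_k = -1, -3, -9, -27, -81, -243, …
g: a_k = 0, 2, 0, -8/3, 0, 32/5, …
Product ⇒ symmetric product L₀, ord ≤ 2.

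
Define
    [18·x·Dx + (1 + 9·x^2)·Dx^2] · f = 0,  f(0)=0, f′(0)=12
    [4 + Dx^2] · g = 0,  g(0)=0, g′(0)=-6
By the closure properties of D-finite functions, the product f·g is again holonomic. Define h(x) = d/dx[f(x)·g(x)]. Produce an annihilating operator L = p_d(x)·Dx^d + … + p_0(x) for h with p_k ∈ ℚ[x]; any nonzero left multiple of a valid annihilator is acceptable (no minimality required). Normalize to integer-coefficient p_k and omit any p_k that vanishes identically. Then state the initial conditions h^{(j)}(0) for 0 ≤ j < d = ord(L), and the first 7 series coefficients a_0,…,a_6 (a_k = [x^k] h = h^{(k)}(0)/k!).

L = (52480 + 1115424·x^2 + 18751824·x^4 + 15209856·x^6 + 3464208·x^8 - 11337408·x^10 + 34012224·x^12) + (31032·x + 1320624·x^3 + 10701720·x^5 + 13646880·x^7 + 18895680·x^9 + 34012224·x^11)·Dx + (13640 + 300780·x^2 + 4978584·x^4 + 5269212·x^6 + 3621672·x^8 + 2834352·x^10 + 17006112·x^12)·Dx^2 + (7758·x + 330156·x^3 + 2675430·x^5 + 3411720·x^7 + 4723920·x^9 + 8503056·x^11)·Dx^3 + (130 + 5481·x^2 + 72657·x^4 + 366687·x^6 + 688905·x^8 + 1417176·x^10 + 2125764·x^12)·Dx^4  (order 4).
h: a_k = 0, -144, 0, 1056, 0, -7920, 0, …
ICs: h(0) = 0, h′(0) = -144, h′′(0) = 0, h′′′(0) = 6336.

f: a_k = 0, 12, 0, -36, 0, 972/5, 0, …
g: a_k = 0, -6, 0, 4, 0, -4/5, 0, …
h₀=f·g: eliminate ⇒ L₀, order ≤ 2·2.
Differentiate: ansatz ord ≤ ord L₀ ⇒ L.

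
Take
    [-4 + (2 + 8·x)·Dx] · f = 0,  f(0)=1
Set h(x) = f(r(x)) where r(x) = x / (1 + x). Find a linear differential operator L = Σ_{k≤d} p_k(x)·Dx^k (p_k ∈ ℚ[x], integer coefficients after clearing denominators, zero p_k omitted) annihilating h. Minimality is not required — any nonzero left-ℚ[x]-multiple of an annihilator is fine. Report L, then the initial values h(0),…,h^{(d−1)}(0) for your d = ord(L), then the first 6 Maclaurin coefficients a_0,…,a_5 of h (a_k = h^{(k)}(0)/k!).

L = -2 + (1 + 6·x + 5·x^2)·Dx  (order 1).
h: a_k = 1, 2, -4, 10, -30, 102, …
ICs: h(0) = 1.

f: a_k = 1, 2, -2, 4, -10, 28, …
L₀ from L_f via x↦r, Dx↦r'^{-1}Dx.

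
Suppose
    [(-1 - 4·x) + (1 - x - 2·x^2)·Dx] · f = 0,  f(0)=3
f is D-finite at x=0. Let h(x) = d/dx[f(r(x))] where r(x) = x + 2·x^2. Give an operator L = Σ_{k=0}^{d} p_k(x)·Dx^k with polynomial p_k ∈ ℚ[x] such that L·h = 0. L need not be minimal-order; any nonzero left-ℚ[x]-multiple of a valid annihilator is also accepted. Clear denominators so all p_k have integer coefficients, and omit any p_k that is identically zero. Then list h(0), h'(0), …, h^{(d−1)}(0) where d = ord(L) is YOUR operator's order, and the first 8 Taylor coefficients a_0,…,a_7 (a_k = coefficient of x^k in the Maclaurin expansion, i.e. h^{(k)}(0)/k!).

L = (10 + 72·x + 240·x^2 + 544·x^3 + 1344·x^4 + 1920·x^5 + 1280·x^6) + (-1 - 7·x - 12·x^2 + 32·x^3 + 200·x^4 + 384·x^5 + 448·x^6 + 256·x^7)·Dx  (order 1).
h: a_k = 3, 30, 153, 636, 2535, 10026, 37653, 139128, …
ICs: h(0) = 3.

f: a_k = 3, 3, 9, 15, 33, 63, 129, 255, …
Change of var in L_f (x↦r) gives L₀.
h₀' ⇒ L via d/dx closure of L₀.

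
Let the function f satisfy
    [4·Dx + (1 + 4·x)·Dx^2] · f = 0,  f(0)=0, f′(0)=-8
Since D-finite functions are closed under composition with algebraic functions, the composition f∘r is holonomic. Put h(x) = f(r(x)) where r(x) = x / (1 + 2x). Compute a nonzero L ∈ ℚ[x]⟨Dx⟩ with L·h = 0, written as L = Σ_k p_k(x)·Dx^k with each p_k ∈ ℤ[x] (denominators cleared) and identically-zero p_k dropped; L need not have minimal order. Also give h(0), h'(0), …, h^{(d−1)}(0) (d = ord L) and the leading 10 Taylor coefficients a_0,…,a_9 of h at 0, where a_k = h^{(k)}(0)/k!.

f: a_k = 0, -8, 16, -128/3, 128, -2048/5, 4096/3, -32768/7, 16384, -524288/9, …
Change of var in L_f (x↦r) gives L₀.
L = (8 + 24·x)·Dx + (1 + 8·x + 12·x^2)·Dx^2  (order 2).
h: a_k = 0, -8, 32, -416/3, 640, -15488/5, 46592/3, -559616/7, 419840, -20154368/9, …
ICs: h(0) = 0, h′(0) = -8.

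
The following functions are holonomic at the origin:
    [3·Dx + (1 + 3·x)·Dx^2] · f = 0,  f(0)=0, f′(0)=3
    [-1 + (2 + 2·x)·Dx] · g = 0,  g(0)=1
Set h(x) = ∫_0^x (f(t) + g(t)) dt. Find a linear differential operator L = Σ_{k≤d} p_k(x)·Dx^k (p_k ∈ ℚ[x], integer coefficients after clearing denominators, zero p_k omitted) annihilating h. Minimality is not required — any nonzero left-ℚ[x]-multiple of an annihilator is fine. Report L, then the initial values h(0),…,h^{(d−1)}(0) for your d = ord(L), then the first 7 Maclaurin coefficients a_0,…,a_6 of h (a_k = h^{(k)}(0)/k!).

L = (27 + 9·x)·Dx^2 + (69 + 126·x + 45·x^2)·Dx^3 + (10 + 46·x + 54·x^2 + 18·x^3)·Dx^4  (order 4).
h: a_k = 0, 1, 7/4, -37/24, 145/64, -2597/640, 62243/7680, …
ICs: h(0) = 0, h′(0) = 1, h′′(0) = 7/2, h′′′(0) = -37/4.

f: a_k = 0, 3, -9/2, 9, -81/4, 243/5, -243/2, …
g: a_k = 1, 1/2, -1/8, 1/16, -5/128, 7/256, -21/1024, …
h₀=f+g: left-lcm gives L₀, ord ≤ 3.
h=∫h₀ ⇒ L = L₀·Dx.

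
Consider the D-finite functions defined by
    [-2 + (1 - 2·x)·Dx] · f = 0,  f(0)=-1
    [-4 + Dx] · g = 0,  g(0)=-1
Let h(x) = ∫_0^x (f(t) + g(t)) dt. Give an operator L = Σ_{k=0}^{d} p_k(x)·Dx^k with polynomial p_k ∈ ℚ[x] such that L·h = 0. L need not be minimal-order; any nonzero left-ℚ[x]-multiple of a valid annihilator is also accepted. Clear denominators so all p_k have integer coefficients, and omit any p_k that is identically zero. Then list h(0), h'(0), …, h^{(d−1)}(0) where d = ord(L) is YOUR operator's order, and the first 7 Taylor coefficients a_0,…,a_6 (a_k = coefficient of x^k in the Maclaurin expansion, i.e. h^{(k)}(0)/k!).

L = -32·x·Dx + (-4 + 32·x - 32·x^2)·Dx^2 + (1 - 6·x + 8·x^2)·Dx^3  (order 3).
h: a_k = 0, -2, -3, -4, -14/3, -16/3, -304/45, …
ICs: h(0) = 0, h′(0) = -2, h′′(0) = -6.

f: a_k = -1, -2, -4, -8, -16, -32, -64, …
g: a_k = -1, -4, -8, -32/3, -32/3, -128/15, -256/45, …
Weyl lclm of L_f,L_g ⇒ L₀ (ord ≤ 2).
Integrate: L := L₀·Dx.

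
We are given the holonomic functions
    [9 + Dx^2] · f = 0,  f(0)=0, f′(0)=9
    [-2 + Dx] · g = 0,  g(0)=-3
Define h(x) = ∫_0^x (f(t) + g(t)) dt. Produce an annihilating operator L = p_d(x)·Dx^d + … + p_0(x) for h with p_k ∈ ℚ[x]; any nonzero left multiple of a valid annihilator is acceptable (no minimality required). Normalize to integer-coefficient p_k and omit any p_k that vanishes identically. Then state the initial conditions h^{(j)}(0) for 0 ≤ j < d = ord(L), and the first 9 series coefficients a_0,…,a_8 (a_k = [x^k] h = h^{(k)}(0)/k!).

L = -18·Dx + 9·Dx^2 - 2·Dx^3 + Dx^4  (order 4).
h: a_k = 0, -3, 3/2, -2, -35/8, -2/5, 211/240, -4/105, -463/2688, …
ICs: h(0) = 0, h′(0) = -3, h′′(0) = 3, h′′′(0) = -12.

f: a_k = 0, 9, 0, -27/2, 0, 243/40, 0, -729/560, 0, …
g: a_k = -3, -6, -6, -4, -2, -4/5, -4/15, -8/105, -2/105, …
Weyl lclm of L_f,L_g ⇒ L₀ (ord ≤ 3).
h=∫h₀ ⇒ L = L₀·Dx.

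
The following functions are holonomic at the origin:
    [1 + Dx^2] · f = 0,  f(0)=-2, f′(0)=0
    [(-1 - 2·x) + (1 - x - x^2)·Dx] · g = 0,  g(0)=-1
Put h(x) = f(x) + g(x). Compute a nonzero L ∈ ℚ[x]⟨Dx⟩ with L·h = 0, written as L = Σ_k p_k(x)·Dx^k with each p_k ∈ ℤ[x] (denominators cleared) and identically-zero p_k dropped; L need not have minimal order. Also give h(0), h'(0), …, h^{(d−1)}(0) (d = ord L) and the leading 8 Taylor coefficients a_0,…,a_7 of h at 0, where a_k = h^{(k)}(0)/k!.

f: a_k = -2, 0, 1, 0, -1/12, 0, 1/360, 0, …
g: a_k = -1, -1, -2, -3, -5, -8, -13, -21, …
Sum ⇒ L₀ = lclm(L_f,L_g) in ℚ(x)⟨Dx⟩.
L = (-19 - 48·x - 31·x^2 - 24·x^3 - 5·x^4 - 2·x^5) + (5 - x - 4·x^2 - 7·x^3 - 6·x^4 - 3·x^5 - x^6)·Dx + (-19 - 48·x - 31·x^2 - 24·x^3 - 5·x^4 - 2·x^5)·Dx^2 + (5 - x - 4·x^2 - 7·x^3 - 6·x^4 - 3·x^5 - x^6)·Dx^3  (order 3).
h: a_k = -3, -1, -1, -3, -61/12, -8, -4679/360, -21, …
ICs: h(0) = -3, h′(0) = -1, h′′(0) = -2.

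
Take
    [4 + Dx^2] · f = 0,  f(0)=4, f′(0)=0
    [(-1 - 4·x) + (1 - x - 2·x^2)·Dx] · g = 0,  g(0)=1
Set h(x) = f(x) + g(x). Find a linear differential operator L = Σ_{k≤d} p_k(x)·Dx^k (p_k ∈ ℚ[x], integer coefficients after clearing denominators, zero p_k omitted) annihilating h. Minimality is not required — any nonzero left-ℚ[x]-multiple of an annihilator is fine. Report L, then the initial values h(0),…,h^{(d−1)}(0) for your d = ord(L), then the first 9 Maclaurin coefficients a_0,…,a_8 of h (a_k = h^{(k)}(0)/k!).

f: a_k = 4, 0, -8, 0, 8/3, 0, -16/45, 0, 8/315, …
g: a_k = 1, 1, 3, 5, 11, 21, 43, 85, 171, …
Weyl lclm of L_f,L_g ⇒ L₀ (ord ≤ 3).
L = (-68 - 304·x - 200·x^2 - 320·x^3 - 160·x^4 - 128·x^5) + (20 - 12·x - 24·x^2 - 8·x^3 - 48·x^4 - 96·x^5 - 64·x^6)·Dx + (-17 - 76·x - 50·x^2 - 80·x^3 - 40·x^4 - 32·x^5)·Dx^2 + (5 - 3·x - 6·x^2 - 2·x^3 - 12·x^4 - 24·x^5 - 16·x^6)·Dx^3  (order 3).
h: a_k = 5, 1, -5, 5, 41/3, 21, 1919/45, 85, 53873/315, …
ICs: h(0) = 5, h′(0) = 1, h′′(0) = -10.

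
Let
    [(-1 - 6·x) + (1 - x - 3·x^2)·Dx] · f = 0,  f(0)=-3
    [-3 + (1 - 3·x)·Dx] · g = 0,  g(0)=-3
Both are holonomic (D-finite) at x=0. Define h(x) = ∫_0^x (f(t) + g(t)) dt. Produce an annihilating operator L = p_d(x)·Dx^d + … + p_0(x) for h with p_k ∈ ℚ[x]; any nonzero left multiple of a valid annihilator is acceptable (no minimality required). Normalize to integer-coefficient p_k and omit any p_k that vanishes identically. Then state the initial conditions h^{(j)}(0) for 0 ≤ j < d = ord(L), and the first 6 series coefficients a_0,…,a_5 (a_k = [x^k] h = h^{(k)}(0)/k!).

L = (6 - 108·x + 162·x^2 - 162·x^3)·Dx + (10 - 6·x - 108·x^2 + 270·x^3 - 324·x^4)·Dx^2 + (-2 + 14·x - 33·x^2 + 18·x^3 + 54·x^4 - 81·x^5)·Dx^3  (order 3).
h: a_k = 0, -6, -6, -13, -51/2, -60, …
ICs: h(0) = 0, h′(0) = -6, h′′(0) = -12.

f: a_k = -3, -3, -12, -21, -57, -120, …
g: a_k = -3, -9, -27, -81, -243, -729, …
Weyl lclm of L_f,L_g ⇒ L₀ (ord ≤ 2).
Integrate: L := L₀·Dx.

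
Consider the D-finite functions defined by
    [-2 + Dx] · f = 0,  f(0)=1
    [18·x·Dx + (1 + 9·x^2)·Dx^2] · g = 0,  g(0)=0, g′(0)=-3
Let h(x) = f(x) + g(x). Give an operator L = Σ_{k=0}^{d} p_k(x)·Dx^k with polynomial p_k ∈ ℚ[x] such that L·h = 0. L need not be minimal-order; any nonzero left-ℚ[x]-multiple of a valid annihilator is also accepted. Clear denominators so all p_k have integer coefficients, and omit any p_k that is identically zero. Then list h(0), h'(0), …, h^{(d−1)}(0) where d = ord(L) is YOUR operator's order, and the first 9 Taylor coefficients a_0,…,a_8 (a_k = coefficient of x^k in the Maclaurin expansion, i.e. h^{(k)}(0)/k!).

f: a_k = 1, 2, 2, 4/3, 2/3, 4/15, 4/45, 8/315, 2/315, …
g: a_k = 0, -3, 0, 9, 0, -243/5, 0, 2187/7, 0, …
Weyl lclm of L_f,L_g ⇒ L₀ (ord ≤ 3).
L = (18 - 36·x - 486·x^2 - 324·x^3)·Dx + (-11 + 207·x^2 - 162·x^4)·Dx^2 + (1 + 9·x + 18·x^2 + 81·x^3 + 81·x^4)·Dx^3  (order 3).
h: a_k = 1, -1, 2, 31/3, 2/3, -145/3, 4/45, 98423/315, 2/315, …
ICs: h(0) = 1, h′(0) = -1, h′′(0) = 4.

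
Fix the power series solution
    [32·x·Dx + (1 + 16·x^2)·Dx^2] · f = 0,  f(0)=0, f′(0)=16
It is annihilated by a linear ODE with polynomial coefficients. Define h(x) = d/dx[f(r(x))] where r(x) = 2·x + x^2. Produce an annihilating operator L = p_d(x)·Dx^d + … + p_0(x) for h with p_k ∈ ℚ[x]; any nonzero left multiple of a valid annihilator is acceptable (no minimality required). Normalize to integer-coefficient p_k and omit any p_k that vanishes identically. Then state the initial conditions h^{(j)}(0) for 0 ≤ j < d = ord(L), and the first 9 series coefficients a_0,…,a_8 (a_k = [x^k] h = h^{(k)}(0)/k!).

L = (-1 + 128·x + 256·x^2 + 192·x^3 + 48·x^4) + (1 + x + 64·x^2 + 128·x^3 + 80·x^4 + 16·x^5)·Dx  (order 1).
h: a_k = 32, 32, -2048, -4096, 128512, 392704, -7929856, -33292288, 480321536, …
ICs: h(0) = 32.

f: a_k = 0, 16, 0, -256/3, 0, 4096/5, 0, -65536/7, 0, …
f∘r: x↦r, Dx↦Dx/r' in L_f ⇒ L₀.
Differentiate: ansatz ord ≤ ord L₀ ⇒ L.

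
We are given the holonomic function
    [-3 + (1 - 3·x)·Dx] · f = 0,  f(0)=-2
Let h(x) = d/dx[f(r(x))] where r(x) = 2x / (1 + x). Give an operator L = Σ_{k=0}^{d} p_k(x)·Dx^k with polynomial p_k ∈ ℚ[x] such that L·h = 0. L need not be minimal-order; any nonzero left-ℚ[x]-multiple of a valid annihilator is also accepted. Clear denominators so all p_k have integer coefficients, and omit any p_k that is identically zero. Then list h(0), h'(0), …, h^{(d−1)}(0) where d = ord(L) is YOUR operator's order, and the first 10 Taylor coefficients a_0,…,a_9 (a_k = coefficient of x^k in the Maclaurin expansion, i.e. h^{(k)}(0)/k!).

L = 10 + (-1 + 5·x)·Dx  (order 1).
h: a_k = -12, -120, -900, -6000, -37500, -225000, -1312500, -7500000, -42187500, -234375000, …
ICs: h(0) = -12.

f: a_k = -2, -6, -18, -54, -162, -486, -1458, -4374, -13122, -39366, …
Substitute x→r, Dx→(1/r')Dx; clear ⇒ L₀.
Derive L from L₀ (diff closure).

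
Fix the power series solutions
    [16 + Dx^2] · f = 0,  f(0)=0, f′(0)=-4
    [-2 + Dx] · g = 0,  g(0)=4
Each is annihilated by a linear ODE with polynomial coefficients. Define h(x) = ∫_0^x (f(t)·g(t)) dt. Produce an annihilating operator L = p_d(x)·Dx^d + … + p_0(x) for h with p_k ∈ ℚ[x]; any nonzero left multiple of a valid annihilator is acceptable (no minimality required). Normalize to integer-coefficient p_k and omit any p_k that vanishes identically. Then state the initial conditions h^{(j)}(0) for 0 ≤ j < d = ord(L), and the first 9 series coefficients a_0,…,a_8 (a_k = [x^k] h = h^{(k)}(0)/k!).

f: a_k = 0, -4, 0, 32/3, 0, -128/15, 0, 1024/315, 0, …
g: a_k = 4, 8, 8, 16/3, 8/3, 16/15, 16/45, 32/315, 8/315, …
L₀ := L_f ⊗_s L_g (sym. prod.), ord ≤ 2.
h=∫h₀ ⇒ L = L₀·Dx.
L = 20·Dx - 4·Dx^2 + Dx^3  (order 3).
h: a_k = 0, 0, -8, -32/3, 8/3, 64/5, 304/45, -704/315, -1112/315, …
ICs: h(0) = 0, h′(0) = 0, h′′(0) = -16.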